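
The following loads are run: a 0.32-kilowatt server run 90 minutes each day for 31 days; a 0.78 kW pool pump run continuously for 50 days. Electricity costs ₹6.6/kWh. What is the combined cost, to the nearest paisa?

server: Runtime = 90 min × 31 = 2790 min = 46.5 h
server: 0.32 kW × 46.5 h = 14.88 kWh
pool pump: Runtime = 24 h × 50 = 1200 h
pool pump: 0.78 kW × 1200 h = 936 kWh
Total energy = 950.88 kWh
Cost = 950.88 × ₹6.6 = ₹6275.81

₹6275.81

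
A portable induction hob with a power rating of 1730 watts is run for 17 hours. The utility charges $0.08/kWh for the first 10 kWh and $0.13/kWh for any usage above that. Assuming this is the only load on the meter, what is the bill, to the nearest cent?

Energy = 1.73 kW × 17 h = 29.41 kWh
Tier 1 (0–10 kWh): 10 × $0.08 = $0.8
Above 10 kWh: 19.41 × $0.13 = $2.5233
Bill = $3.32

$3.32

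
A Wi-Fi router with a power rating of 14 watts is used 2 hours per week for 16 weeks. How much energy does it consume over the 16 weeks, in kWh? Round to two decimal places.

0.45 kWh

Runtime = 2 h/week × 16 weeks = 32 h
Energy = 0.014 kW × 32 h = 0.448 kWh ≈ 0.45 kWh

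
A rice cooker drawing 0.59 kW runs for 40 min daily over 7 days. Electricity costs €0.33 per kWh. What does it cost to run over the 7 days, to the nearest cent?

Runtime = 40 min × 7 = 280 min = 4.666666… h
Energy = 0.59 kW × 4.666666… h = 2.753333… kWh
Cost = 2.753333… kWh × €0.33/kWh = €0.91

€0.91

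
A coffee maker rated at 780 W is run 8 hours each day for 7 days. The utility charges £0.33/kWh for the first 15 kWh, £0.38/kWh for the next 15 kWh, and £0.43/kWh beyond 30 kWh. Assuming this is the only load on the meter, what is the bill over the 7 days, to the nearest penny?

Runtime = 8 h/day × 7 days = 56 h
Energy = 0.78 kW × 56 h = 43.68 kWh
Tier 1 (0–15 kWh): 15 × £0.33 = £4.95
Tier 2 (15–30 kWh): 15 × £0.38 = £5.7
Above 30 kWh: 13.68 × £0.43 = £5.8824
Bill = £16.53

£16.53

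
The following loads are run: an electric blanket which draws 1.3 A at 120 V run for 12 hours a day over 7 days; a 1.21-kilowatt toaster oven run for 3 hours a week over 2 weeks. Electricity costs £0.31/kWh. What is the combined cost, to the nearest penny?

electric blanket: Power = 1.3 A × 120 V = 156 W = 0.156 kW
electric blanket: Runtime = 12 h/day × 7 days = 84 h
electric blanket: 0.156 kW × 84 h = 13.104 kWh
toaster oven: Runtime = 3 h/week × 2 weeks = 6 h
toaster oven: 1.21 kW × 6 h = 7.26 kWh
Total energy = 20.364 kWh
Cost = 20.364 × £0.31 = £6.31

£6.31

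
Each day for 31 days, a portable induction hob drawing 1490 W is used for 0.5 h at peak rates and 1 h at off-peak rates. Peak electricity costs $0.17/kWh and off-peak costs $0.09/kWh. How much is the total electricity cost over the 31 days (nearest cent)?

Peak energy = 1.49 kW × 0.5 h × 31 = 23.095 kWh
Off-peak energy = 1.49 kW × 1 h × 31 = 46.19 kWh
Cost = 23.095 × $0.17 + 46.19 × $0.09 = $3.92615 + $4.1571 = $8.08

$8.08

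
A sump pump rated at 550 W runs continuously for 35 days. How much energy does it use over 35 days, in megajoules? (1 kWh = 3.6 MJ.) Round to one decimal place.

Runtime = 24 h × 35 = 840 h
Energy = 0.55 kW × 840 h = 462 kWh
= 462 × 3.6 MJ = 1663.2 MJ

1663.2 MJ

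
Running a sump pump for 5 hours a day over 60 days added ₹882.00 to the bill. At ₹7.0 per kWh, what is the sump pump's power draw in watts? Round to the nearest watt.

420 W

Energy = ₹882.00 ÷ ₹7.0/kWh = 126 kWh
Runtime = 5 h/day × 60 days = 300 h
Power = 126 kWh ÷ 300 h = 0.42 kW = 420 W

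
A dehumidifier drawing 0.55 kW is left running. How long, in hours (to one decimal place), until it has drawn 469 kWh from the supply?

Hours = 469 kWh ÷ 0.55 kW = 852.7 h

852.7 h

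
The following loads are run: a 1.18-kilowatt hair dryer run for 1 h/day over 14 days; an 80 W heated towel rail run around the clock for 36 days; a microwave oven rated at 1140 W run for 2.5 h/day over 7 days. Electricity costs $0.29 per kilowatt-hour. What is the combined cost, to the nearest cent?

hair dryer: Runtime = 1 h/day × 14 days = 14 h
hair dryer: 1.18 kW × 14 h = 16.52 kWh
heated towel rail: Runtime = 24 h × 36 = 864 h
heated towel rail: 0.08 kW × 864 h = 69.12 kWh
microwave oven: Runtime = 2.5 h/day × 7 days = 17.5 h
microwave oven: 1.14 kW × 17.5 h = 19.95 kWh
Total energy = 105.59 kWh
Cost = 105.59 × $0.29 = $30.62

$30.62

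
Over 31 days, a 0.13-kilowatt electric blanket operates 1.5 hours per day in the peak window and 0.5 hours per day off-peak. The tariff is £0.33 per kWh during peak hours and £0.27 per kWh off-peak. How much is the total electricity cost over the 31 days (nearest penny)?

Peak energy = 0.13 kW × 1.5 h × 31 = 6.045 kWh
Off-peak energy = 0.13 kW × 0.5 h × 31 = 2.015 kWh
Cost = 6.045 × £0.33 + 2.015 × £0.27 = £1.99485 + £0.54405 = £2.54

£2.54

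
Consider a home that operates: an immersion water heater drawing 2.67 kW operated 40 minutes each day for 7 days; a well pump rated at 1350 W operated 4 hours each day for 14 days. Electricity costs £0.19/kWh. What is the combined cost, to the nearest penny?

£16.73

immersion water heater: Runtime = 40 min × 7 = 280 min = 4.666666… h
immersion water heater: 2.67 kW × 4.666666… h = 12.46 kWh
well pump: Runtime = 4 h/day × 14 days = 56 h
well pump: 1.35 kW × 56 h = 75.6 kWh
Total energy = 88.06 kWh
Cost = 88.06 × £0.19 = £16.73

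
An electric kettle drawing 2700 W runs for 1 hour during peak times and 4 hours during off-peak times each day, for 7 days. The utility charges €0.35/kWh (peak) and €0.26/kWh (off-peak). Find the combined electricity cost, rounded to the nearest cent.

Peak energy = 2.7 kW × 1 h × 7 = 18.9 kWh
Off-peak energy = 2.7 kW × 4 h × 7 = 75.6 kWh
Cost = 18.9 × €0.35 + 75.6 × €0.26 = €6.615 + €19.656 = €26.27

€26.27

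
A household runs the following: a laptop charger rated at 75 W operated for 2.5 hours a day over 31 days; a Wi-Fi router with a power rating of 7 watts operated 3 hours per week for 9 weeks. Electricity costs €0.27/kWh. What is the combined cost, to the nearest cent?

€1.62

laptop charger: Runtime = 2.5 h/day × 31 days = 77.5 h
laptop charger: 0.075 kW × 77.5 h = 5.8125 kWh
Wi-Fi router: Runtime = 3 h/week × 9 weeks = 27 h
Wi-Fi router: 0.007 kW × 27 h = 0.189 kWh
Total energy = 6.0015 kWh
Cost = 6.0015 × €0.27 = €1.62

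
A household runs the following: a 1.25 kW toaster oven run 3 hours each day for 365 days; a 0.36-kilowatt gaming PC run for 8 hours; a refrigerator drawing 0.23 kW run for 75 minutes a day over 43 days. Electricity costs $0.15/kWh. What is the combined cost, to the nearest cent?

toaster oven: Runtime = 3 h/day × 365 days = 1095 h
toaster oven: 1.25 kW × 1095 h = 1368.75 kWh
gaming PC: 0.36 kW × 8 h = 2.88 kWh
refrigerator: Runtime = 75 min × 43 = 3225 min = 53.75 h
refrigerator: 0.23 kW × 53.75 h = 12.3625 kWh
Total energy = 1383.9925 kWh
Cost = 1383.9925 × $0.15 = $207.60

$207.60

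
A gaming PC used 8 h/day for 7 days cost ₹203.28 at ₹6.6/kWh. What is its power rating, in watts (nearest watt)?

550 W

Energy = ₹203.28 ÷ ₹6.6/kWh = 30.8 kWh
Runtime = 8 h/day × 7 days = 56 h
Power = 30.8 kWh ÷ 56 h = 0.55 kW = 550 W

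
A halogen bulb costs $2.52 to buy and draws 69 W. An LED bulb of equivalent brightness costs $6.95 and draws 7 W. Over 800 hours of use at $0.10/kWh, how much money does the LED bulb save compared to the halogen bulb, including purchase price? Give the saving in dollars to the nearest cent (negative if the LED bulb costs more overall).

halogen bulb: $2.52 + (69/1000) kW × 800 h × $0.10 = $2.52 + $5.52 = $8.04
LED bulb: $6.95 + (7/1000) kW × 800 h × $0.10 = $6.95 + $0.56 = $7.51
Saving = $8.04 − $7.51 = $0.53

$0.53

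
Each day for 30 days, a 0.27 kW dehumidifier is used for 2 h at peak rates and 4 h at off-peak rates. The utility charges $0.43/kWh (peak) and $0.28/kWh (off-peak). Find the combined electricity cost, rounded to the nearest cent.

$16.04

Peak energy = 0.27 kW × 2 h × 30 = 16.2 kWh
Off-peak energy = 0.27 kW × 4 h × 30 = 32.4 kWh
Cost = 16.2 × $0.43 + 32.4 × $0.28 = $6.966 + $9.072 = $16.04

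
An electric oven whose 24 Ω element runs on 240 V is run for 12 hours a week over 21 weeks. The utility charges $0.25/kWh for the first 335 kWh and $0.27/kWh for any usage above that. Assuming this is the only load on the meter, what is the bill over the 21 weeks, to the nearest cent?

Power = V²/R = 240²/24 = 2400 W = 2.4 kW
Runtime = 12 h/week × 21 weeks = 252 h
Energy = 2.4 kW × 252 h = 604.8 kWh
Tier 1 (0–335 kWh): 335 × $0.25 = $83.75
Above 335 kWh: 269.8 × $0.27 = $72.846
Bill = $156.60

$156.60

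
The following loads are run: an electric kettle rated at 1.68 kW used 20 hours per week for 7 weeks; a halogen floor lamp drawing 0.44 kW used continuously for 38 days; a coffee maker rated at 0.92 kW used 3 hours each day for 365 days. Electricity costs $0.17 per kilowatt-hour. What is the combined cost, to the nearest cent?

$279.46

electric kettle: Runtime = 20 h/week × 7 weeks = 140 h
electric kettle: 1.68 kW × 140 h = 235.2 kWh
halogen floor lamp: Runtime = 24 h × 38 = 912 h
halogen floor lamp: 0.44 kW × 912 h = 401.28 kWh
coffee maker: Runtime = 3 h/day × 365 days = 1095 h
coffee maker: 0.92 kW × 1095 h = 1007.4 kWh
Total energy = 1643.88 kWh
Cost = 1643.88 × $0.17 = $279.46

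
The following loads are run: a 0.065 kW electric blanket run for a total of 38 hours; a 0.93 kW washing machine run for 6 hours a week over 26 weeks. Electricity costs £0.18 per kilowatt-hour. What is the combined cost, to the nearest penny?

electric blanket: 0.065 kW × 38 h = 2.47 kWh
washing machine: Runtime = 6 h/week × 26 weeks = 156 h
washing machine: 0.93 kW × 156 h = 145.08 kWh
Total energy = 147.55 kWh
Cost = 147.55 × £0.18 = £26.56

£26.56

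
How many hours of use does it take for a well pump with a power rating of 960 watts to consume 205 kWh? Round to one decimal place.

213.5 h

Hours = 205 kWh ÷ 0.96 kW = 213.5 h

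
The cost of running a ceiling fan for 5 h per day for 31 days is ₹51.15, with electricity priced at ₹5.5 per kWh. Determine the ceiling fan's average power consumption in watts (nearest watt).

60 W

Energy = ₹51.15 ÷ ₹5.5/kWh = 9.3 kWh
Runtime = 5 h/day × 31 days = 155 h
Power = 9.3 kWh ÷ 155 h = 0.06 kW = 60 W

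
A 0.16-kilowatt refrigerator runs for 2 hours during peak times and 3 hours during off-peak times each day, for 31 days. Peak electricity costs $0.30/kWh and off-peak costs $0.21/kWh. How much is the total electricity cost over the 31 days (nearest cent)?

Peak energy = 0.16 kW × 2 h × 31 = 9.92 kWh
Off-peak energy = 0.16 kW × 3 h × 31 = 14.88 kWh
Cost = 9.92 × $0.30 + 14.88 × $0.21 = $2.976 + $3.1248 = $6.10

$6.10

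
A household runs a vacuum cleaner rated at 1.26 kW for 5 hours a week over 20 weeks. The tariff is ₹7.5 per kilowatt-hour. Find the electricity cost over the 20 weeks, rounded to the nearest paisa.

Runtime = 5 h/week × 20 weeks = 100 h
Energy = 1.26 kW × 100 h = 126 kWh
Cost = 126 kWh × ₹7.5/kWh = ₹945.00

₹945.00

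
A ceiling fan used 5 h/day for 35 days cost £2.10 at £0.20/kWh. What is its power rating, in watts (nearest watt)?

Energy = £2.10 ÷ £0.20/kWh = 10.5 kWh
Runtime = 5 h/day × 35 days = 175 h
Power = 10.5 kWh ÷ 175 h = 0.06 kW = 60 W

60 W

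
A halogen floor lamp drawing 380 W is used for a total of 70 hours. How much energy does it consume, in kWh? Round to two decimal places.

Energy = 0.38 kW × 70 h = 26.6 kWh

26.60 kWh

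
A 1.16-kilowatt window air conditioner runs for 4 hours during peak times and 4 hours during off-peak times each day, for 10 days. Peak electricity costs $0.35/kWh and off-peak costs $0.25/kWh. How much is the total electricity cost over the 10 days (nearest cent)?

Peak energy = 1.16 kW × 4 h × 10 = 46.4 kWh
Off-peak energy = 1.16 kW × 4 h × 10 = 46.4 kWh
Cost = 46.4 × $0.35 + 46.4 × $0.25 = $16.24 + $11.6 = $27.84

$27.84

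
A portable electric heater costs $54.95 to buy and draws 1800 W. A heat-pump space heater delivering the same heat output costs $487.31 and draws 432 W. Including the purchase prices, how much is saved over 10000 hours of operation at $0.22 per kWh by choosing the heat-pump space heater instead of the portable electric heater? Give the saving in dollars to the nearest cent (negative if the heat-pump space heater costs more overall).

$2577.24

portable electric heater: $54.95 + (1800/1000) kW × 10000 h × $0.22 = $54.95 + $3960 = $4014.95
heat-pump space heater: $487.31 + (432/1000) kW × 10000 h × $0.22 = $487.31 + $950.4 = $1437.71
Saving = $4014.95 − $1437.71 = $2577.24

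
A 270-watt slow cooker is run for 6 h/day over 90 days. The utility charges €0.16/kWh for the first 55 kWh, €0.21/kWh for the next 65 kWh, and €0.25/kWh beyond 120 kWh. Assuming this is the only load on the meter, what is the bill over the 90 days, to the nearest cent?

Runtime = 6 h/day × 90 days = 540 h
Energy = 0.27 kW × 540 h = 145.8 kWh
Tier 1 (0–55 kWh): 55 × €0.16 = €8.8
Tier 2 (55–120 kWh): 65 × €0.21 = €13.65
Above 120 kWh: 25.8 × €0.25 = €6.45
Bill = €28.90

€28.90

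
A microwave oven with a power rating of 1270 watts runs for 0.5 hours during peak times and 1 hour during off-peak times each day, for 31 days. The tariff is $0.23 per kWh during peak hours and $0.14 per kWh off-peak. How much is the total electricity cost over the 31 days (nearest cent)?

$10.04

Peak energy = 1.27 kW × 0.5 h × 31 = 19.685 kWh
Off-peak energy = 1.27 kW × 1 h × 31 = 39.37 kWh
Cost = 19.685 × $0.23 + 39.37 × $0.14 = $4.52755 + $5.5118 = $10.04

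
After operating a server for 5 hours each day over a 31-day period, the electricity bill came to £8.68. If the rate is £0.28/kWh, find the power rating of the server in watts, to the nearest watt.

Energy = £8.68 ÷ £0.28/kWh = 31 kWh
Runtime = 5 h/day × 31 days = 155 h
Power = 31 kWh ÷ 155 h = 0.2 kW = 200 W

200 W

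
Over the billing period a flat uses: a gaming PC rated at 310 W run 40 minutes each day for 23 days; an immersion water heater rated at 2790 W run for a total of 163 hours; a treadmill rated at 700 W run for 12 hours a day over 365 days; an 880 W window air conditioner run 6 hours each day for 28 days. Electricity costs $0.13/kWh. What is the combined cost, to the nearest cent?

gaming PC: Runtime = 40 min × 23 = 920 min = 15.333333… h
gaming PC: 0.31 kW × 15.333333… h = 4.753333… kWh
immersion water heater: 2.79 kW × 163 h = 454.77 kWh
treadmill: Runtime = 12 h/day × 365 days = 4380 h
treadmill: 0.7 kW × 4380 h = 3066 kWh
window air conditioner: Runtime = 6 h/day × 28 days = 168 h
window air conditioner: 0.88 kW × 168 h = 147.84 kWh
Total energy = 3673.363333… kWh
Cost = 3673.363333… × $0.13 = $477.54

$477.54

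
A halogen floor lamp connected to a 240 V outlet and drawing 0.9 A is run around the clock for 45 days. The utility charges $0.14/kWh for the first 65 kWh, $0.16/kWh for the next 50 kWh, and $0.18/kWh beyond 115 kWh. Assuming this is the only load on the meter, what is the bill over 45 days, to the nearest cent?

$38.39

Power = 0.9 A × 240 V = 216 W = 0.216 kW
Runtime = 24 h × 45 = 1080 h
Energy = 0.216 kW × 1080 h = 233.28 kWh
Tier 1 (0–65 kWh): 65 × $0.14 = $9.1
Tier 2 (65–115 kWh): 50 × $0.16 = $8
Above 115 kWh: 118.28 × $0.18 = $21.2904
Bill = $38.39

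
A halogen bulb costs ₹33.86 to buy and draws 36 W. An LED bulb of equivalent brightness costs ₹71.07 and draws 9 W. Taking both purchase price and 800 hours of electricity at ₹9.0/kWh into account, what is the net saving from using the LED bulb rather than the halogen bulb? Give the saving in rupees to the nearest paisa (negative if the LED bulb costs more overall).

₹157.19

halogen bulb: ₹33.86 + (36/1000) kW × 800 h × ₹9.0 = ₹33.86 + ₹259.2 = ₹293.06
LED bulb: ₹71.07 + (9/1000) kW × 800 h × ₹9.0 = ₹71.07 + ₹64.8 = ₹135.87
Saving = ₹293.06 − ₹135.87 = ₹157.19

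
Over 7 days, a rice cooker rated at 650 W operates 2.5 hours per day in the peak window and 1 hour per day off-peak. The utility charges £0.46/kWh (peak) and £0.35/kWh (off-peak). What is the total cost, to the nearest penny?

£6.83

Peak energy = 0.65 kW × 2.5 h × 7 = 11.375 kWh
Off-peak energy = 0.65 kW × 1 h × 7 = 4.55 kWh
Cost = 11.375 × £0.46 + 4.55 × £0.35 = £5.2325 + £1.5925 = £6.83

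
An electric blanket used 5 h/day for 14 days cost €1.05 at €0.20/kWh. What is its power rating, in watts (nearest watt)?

75 W

Energy = €1.05 ÷ €0.20/kWh = 5.25 kWh
Runtime = 5 h/day × 14 days = 70 h
Power = 5.25 kWh ÷ 70 h = 0.075 kW = 75 W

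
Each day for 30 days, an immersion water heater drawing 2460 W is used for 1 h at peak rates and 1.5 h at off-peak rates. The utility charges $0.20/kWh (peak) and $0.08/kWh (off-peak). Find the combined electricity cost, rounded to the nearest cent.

Peak energy = 2.46 kW × 1 h × 30 = 73.8 kWh
Off-peak energy = 2.46 kW × 1.5 h × 30 = 110.7 kWh
Cost = 73.8 × $0.20 + 110.7 × $0.08 = $14.76 + $8.856 = $23.62

$23.62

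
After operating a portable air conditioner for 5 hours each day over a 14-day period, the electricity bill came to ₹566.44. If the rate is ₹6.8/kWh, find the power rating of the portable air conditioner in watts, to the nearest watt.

Energy = ₹566.44 ÷ ₹6.8/kWh = 83.3 kWh
Runtime = 5 h/day × 14 days = 70 h
Power = 83.3 kWh ÷ 70 h = 1.19 kW = 1190 W

1190 W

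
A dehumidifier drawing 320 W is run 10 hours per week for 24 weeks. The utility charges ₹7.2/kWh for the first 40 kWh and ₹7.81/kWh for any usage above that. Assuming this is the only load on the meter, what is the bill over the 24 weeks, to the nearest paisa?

Runtime = 10 h/week × 24 weeks = 240 h
Energy = 0.32 kW × 240 h = 76.8 kWh
Tier 1 (0–40 kWh): 40 × ₹7.2 = ₹288
Above 40 kWh: 36.8 × ₹7.81 = ₹287.408
Bill = ₹575.41

₹575.41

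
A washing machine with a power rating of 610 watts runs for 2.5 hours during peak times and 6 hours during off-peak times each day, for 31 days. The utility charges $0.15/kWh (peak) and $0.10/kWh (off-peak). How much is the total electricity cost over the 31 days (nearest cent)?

$18.44

Peak energy = 0.61 kW × 2.5 h × 31 = 47.275 kWh
Off-peak energy = 0.61 kW × 6 h × 31 = 113.46 kWh
Cost = 47.275 × $0.15 + 113.46 × $0.10 = $7.09125 + $11.346 = $18.44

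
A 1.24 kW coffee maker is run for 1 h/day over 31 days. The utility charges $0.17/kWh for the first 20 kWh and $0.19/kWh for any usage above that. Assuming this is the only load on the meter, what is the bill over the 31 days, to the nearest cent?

Runtime = 1 h/day × 31 days = 31 h
Energy = 1.24 kW × 31 h = 38.44 kWh
Tier 1 (0–20 kWh): 20 × $0.17 = $3.4
Above 20 kWh: 18.44 × $0.19 = $3.5036
Bill = $6.90

$6.90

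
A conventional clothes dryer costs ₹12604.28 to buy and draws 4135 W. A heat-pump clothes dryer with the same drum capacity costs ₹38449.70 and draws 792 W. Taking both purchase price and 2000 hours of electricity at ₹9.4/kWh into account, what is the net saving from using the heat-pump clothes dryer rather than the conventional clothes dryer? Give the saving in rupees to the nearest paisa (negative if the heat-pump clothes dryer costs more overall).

conventional clothes dryer: ₹12604.28 + (4135/1000) kW × 2000 h × ₹9.4 = ₹12604.28 + ₹77738 = ₹90342.28
heat-pump clothes dryer: ₹38449.70 + (792/1000) kW × 2000 h × ₹9.4 = ₹38449.70 + ₹14889.6 = ₹53339.3
Saving = ₹90342.28 − ₹53339.3 = ₹37002.98

₹37002.98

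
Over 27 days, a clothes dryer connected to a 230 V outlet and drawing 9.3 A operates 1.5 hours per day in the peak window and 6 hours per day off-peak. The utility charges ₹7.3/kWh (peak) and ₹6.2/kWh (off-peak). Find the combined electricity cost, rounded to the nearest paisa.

₹2780.81

Power = 9.3 A × 230 V = 2139 W = 2.139 kW
Peak energy = 2.139 kW × 1.5 h × 27 = 86.6295 kWh
Off-peak energy = 2.139 kW × 6 h × 27 = 346.518 kWh
Cost = 86.6295 × ₹7.3 + 346.518 × ₹6.2 = ₹632.39535 + ₹2148.4116 = ₹2780.81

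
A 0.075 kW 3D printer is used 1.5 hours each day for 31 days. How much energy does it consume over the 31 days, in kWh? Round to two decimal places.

Runtime = 1.5 h/day × 31 days = 46.5 h
Energy = 0.075 kW × 46.5 h = 3.4875 kWh ≈ 3.49 kWh

3.49 kWh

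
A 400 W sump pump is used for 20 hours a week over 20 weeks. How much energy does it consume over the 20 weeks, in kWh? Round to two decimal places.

160.00 kWh

Runtime = 20 h/week × 20 weeks = 400 h
Energy = 0.4 kW × 400 h = 160 kWh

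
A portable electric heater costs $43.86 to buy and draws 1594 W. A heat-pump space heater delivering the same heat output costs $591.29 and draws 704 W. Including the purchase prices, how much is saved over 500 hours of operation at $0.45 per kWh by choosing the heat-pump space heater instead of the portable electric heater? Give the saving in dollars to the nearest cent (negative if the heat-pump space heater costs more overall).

portable electric heater: $43.86 + (1594/1000) kW × 500 h × $0.45 = $43.86 + $358.65 = $402.51
heat-pump space heater: $591.29 + (704/1000) kW × 500 h × $0.45 = $591.29 + $158.4 = $749.69
Saving = $402.51 − $749.69 = −$347.18

-$347.18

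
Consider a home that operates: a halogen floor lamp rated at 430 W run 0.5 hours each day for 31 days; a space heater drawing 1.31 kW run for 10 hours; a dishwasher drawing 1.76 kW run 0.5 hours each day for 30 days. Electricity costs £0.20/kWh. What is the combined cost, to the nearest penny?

£9.23

halogen floor lamp: Runtime = 0.5 h/day × 31 days = 15.5 h
halogen floor lamp: 0.43 kW × 15.5 h = 6.665 kWh
space heater: 1.31 kW × 10 h = 13.1 kWh
dishwasher: Runtime = 0.5 h/day × 30 days = 15 h
dishwasher: 1.76 kW × 15 h = 26.4 kWh
Total energy = 46.165 kWh
Cost = 46.165 × £0.20 = £9.23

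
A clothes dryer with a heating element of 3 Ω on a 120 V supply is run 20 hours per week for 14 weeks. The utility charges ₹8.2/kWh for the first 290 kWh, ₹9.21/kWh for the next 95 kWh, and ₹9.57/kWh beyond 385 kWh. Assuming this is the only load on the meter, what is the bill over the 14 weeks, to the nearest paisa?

Power = V²/R = 120²/3 = 4800 W = 4.8 kW
Runtime = 20 h/week × 14 weeks = 280 h
Energy = 4.8 kW × 280 h = 1344 kWh
Tier 1 (0–290 kWh): 290 × ₹8.2 = ₹2378
Tier 2 (290–385 kWh): 95 × ₹9.21 = ₹874.95
Above 385 kWh: 959 × ₹9.57 = ₹9177.63
Bill = ₹12430.58

₹12430.58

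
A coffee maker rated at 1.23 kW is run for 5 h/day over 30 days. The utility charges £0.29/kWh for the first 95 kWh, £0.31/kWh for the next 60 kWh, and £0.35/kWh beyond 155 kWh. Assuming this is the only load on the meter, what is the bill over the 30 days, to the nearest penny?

Runtime = 5 h/day × 30 days = 150 h
Energy = 1.23 kW × 150 h = 184.5 kWh
Tier 1 (0–95 kWh): 95 × £0.29 = £27.55
Tier 2 (95–155 kWh): 60 × £0.31 = £18.6
Above 155 kWh: 29.5 × £0.35 = £10.325
Bill = £56.48

£56.48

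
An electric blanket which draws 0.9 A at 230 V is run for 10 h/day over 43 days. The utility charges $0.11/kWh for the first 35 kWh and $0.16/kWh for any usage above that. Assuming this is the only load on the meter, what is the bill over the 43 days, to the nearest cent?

$12.49

Power = 0.9 A × 230 V = 207 W = 0.207 kW
Runtime = 10 h/day × 43 days = 430 h
Energy = 0.207 kW × 430 h = 89.01 kWh
Tier 1 (0–35 kWh): 35 × $0.11 = $3.85
Above 35 kWh: 54.01 × $0.16 = $8.6416
Bill = $12.49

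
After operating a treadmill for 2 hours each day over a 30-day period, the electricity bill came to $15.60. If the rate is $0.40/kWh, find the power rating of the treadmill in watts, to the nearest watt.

650 W

Energy = $15.60 ÷ $0.40/kWh = 39 kWh
Runtime = 2 h/day × 30 days = 60 h
Power = 39 kWh ÷ 60 h = 0.65 kW = 650 W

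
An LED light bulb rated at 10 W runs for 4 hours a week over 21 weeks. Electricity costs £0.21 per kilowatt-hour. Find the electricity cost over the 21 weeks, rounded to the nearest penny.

£0.18

Runtime = 4 h/week × 21 weeks = 84 h
Energy = 0.01 kW × 84 h = 0.84 kWh
Cost = 0.84 kWh × £0.21/kWh = £0.18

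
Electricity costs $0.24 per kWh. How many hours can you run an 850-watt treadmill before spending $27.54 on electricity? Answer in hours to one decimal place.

Energy available = $27.54 ÷ $0.24/kWh = 114.75 kWh
Hours = 114.75 kWh ÷ 0.85 kW = 135.0 h

135.0 h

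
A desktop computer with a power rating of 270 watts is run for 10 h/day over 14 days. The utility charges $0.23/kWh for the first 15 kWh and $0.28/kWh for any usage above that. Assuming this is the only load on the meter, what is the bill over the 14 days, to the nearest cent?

Runtime = 10 h/day × 14 days = 140 h
Energy = 0.27 kW × 140 h = 37.8 kWh
Tier 1 (0–15 kWh): 15 × $0.23 = $3.45
Above 15 kWh: 22.8 × $0.28 = $6.384
Bill = $9.83

$9.83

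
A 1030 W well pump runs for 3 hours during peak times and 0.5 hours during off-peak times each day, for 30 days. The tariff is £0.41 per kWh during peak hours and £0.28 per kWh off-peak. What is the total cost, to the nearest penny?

£42.33

Peak energy = 1.03 kW × 3 h × 30 = 92.7 kWh
Off-peak energy = 1.03 kW × 0.5 h × 30 = 15.45 kWh
Cost = 92.7 × £0.41 + 15.45 × £0.28 = £38.007 + £4.326 = £42.33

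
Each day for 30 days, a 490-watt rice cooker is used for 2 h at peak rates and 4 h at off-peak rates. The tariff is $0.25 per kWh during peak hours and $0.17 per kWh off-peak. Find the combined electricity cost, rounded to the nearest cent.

$17.35

Peak energy = 0.49 kW × 2 h × 30 = 29.4 kWh
Off-peak energy = 0.49 kW × 4 h × 30 = 58.8 kWh
Cost = 29.4 × $0.25 + 58.8 × $0.17 = $7.35 + $9.996 = $17.35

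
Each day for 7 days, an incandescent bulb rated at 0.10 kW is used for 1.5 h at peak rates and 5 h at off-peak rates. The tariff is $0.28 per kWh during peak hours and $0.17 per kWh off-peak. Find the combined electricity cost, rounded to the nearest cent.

Peak energy = 0.1 kW × 1.5 h × 7 = 1.05 kWh
Off-peak energy = 0.1 kW × 5 h × 7 = 3.5 kWh
Cost = 1.05 × $0.28 + 3.5 × $0.17 = $0.294 + $0.595 = $0.89

$0.89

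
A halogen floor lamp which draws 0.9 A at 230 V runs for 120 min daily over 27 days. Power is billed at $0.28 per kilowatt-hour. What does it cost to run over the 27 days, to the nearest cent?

Power = 0.9 A × 230 V = 207 W = 0.207 kW
Runtime = 120 min × 27 = 3240 min = 54 h
Energy = 0.207 kW × 54 h = 11.178 kWh
Cost = 11.178 kWh × $0.28/kWh = $3.13

$3.13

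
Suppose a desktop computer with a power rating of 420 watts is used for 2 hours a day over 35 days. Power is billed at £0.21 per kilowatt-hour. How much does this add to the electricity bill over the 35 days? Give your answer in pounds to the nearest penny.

Runtime = 2 h/day × 35 days = 70 h
Energy = 0.42 kW × 70 h = 29.4 kWh
Cost = 29.4 kWh × £0.21/kWh = £6.17

£6.17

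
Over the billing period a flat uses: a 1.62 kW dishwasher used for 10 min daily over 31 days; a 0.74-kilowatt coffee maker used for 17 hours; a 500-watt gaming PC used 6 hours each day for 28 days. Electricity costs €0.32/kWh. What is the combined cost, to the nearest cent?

€33.58

dishwasher: Runtime = 10 min × 31 = 310 min = 5.166666… h
dishwasher: 1.62 kW × 5.166666… h = 8.37 kWh
coffee maker: 0.74 kW × 17 h = 12.58 kWh
gaming PC: Runtime = 6 h/day × 28 days = 168 h
gaming PC: 0.5 kW × 168 h = 84 kWh
Total energy = 104.95 kWh
Cost = 104.95 × €0.32 = €33.58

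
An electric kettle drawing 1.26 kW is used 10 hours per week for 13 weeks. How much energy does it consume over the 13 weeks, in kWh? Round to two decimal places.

163.80 kWh

Runtime = 10 h/week × 13 weeks = 130 h
Energy = 1.26 kW × 130 h = 163.8 kWh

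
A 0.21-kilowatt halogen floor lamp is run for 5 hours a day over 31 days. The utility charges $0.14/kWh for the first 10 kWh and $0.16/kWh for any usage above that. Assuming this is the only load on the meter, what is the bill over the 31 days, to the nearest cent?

$5.01

Runtime = 5 h/day × 31 days = 155 h
Energy = 0.21 kW × 155 h = 32.55 kWh
Tier 1 (0–10 kWh): 10 × $0.14 = $1.4
Above 10 kWh: 22.55 × $0.16 = $3.608
Bill = $5.01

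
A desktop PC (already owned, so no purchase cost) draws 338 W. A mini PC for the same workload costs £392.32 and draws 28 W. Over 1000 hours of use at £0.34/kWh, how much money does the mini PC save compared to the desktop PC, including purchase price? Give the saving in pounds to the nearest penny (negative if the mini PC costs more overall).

-£286.92

desktop PC: £0.00 + (338/1000) kW × 1000 h × £0.34 = £0.00 + £114.92 = £114.92
mini PC: £392.32 + (28/1000) kW × 1000 h × £0.34 = £392.32 + £9.52 = £401.84
Saving = £114.92 − £401.84 = −£286.92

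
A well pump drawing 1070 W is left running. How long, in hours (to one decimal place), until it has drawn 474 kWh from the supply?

443.0 h

Hours = 474 kWh ÷ 1.07 kW = 443.0 h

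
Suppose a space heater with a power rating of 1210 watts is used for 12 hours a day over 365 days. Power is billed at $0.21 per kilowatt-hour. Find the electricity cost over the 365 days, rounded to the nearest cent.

Runtime = 12 h/day × 365 days = 4380 h
Energy = 1.21 kW × 4380 h = 5299.8 kWh
Cost = 5299.8 kWh × $0.21/kWh = $1112.96

$1112.96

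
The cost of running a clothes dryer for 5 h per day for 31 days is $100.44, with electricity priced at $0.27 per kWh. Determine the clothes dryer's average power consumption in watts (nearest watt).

2400 W

Energy = $100.44 ÷ $0.27/kWh = 372 kWh
Runtime = 5 h/day × 31 days = 155 h
Power = 372 kWh ÷ 155 h = 2.4 kW = 2400 W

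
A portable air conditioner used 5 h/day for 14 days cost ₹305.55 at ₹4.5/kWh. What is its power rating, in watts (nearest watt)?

Energy = ₹305.55 ÷ ₹4.5/kWh = 67.9 kWh
Runtime = 5 h/day × 14 days = 70 h
Power = 67.9 kWh ÷ 70 h = 0.97 kW = 970 W

970 W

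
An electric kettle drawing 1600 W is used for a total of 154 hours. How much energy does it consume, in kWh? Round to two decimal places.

Energy = 1.6 kW × 154 h = 246.4 kWh

246.40 kWh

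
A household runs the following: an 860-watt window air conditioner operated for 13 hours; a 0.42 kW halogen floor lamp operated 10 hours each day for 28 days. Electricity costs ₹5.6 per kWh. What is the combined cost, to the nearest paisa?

window air conditioner: 0.86 kW × 13 h = 11.18 kWh
halogen floor lamp: Runtime = 10 h/day × 28 days = 280 h
halogen floor lamp: 0.42 kW × 280 h = 117.6 kWh
Total energy = 128.78 kWh
Cost = 128.78 × ₹5.6 = ₹721.17

₹721.17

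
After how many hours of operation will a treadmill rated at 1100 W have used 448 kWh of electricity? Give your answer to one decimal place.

407.3 h

Hours = 448 kWh ÷ 1.1 kW = 407.3 h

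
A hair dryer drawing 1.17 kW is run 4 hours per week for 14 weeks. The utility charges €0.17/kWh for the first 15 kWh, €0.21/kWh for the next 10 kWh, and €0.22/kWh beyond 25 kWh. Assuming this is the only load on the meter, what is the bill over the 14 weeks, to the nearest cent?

Runtime = 4 h/week × 14 weeks = 56 h
Energy = 1.17 kW × 56 h = 65.52 kWh
Tier 1 (0–15 kWh): 15 × €0.17 = €2.55
Tier 2 (15–25 kWh): 10 × €0.21 = €2.1
Above 25 kWh: 40.52 × €0.22 = €8.9144
Bill = €13.56

€13.56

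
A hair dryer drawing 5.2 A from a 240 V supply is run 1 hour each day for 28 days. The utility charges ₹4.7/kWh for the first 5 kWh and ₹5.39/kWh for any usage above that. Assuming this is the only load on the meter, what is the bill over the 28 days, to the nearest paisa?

Power = 5.2 A × 240 V = 1248 W = 1.248 kW
Runtime = 1 h/day × 28 days = 28 h
Energy = 1.248 kW × 28 h = 34.944 kWh
Tier 1 (0–5 kWh): 5 × ₹4.7 = ₹23.5
Above 5 kWh: 29.944 × ₹5.39 = ₹161.39816
Bill = ₹184.90

₹184.90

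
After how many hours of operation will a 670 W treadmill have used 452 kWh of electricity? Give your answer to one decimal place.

Hours = 452 kWh ÷ 0.67 kW = 674.6 h

674.6 h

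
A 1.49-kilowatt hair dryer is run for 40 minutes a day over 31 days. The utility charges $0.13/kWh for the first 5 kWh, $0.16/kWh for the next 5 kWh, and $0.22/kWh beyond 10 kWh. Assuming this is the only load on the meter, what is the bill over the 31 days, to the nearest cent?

Runtime = 40 min × 31 = 1240 min = 20.666666… h
Energy = 1.49 kW × 20.666666… h = 30.793333… kWh
Tier 1 (0–5 kWh): 5 × $0.13 = $0.65
Tier 2 (5–10 kWh): 5 × $0.16 = $0.8
Above 10 kWh: 20.793333… × $0.22 = $4.574533…
Bill = $6.02

$6.02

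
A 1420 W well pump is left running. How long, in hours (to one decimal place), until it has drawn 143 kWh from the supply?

Hours = 143 kWh ÷ 1.42 kW = 100.7 h

100.7 h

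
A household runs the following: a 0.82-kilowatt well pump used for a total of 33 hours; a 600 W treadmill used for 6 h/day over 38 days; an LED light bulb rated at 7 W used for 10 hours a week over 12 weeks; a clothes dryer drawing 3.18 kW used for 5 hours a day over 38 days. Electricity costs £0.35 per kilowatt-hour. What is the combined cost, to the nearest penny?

£269.12

well pump: 0.82 kW × 33 h = 27.06 kWh
treadmill: Runtime = 6 h/day × 38 days = 228 h
treadmill: 0.6 kW × 228 h = 136.8 kWh
LED light bulb: Runtime = 10 h/week × 12 weeks = 120 h
LED light bulb: 0.007 kW × 120 h = 0.84 kWh
clothes dryer: Runtime = 5 h/day × 38 days = 190 h
clothes dryer: 3.18 kW × 190 h = 604.2 kWh
Total energy = 768.9 kWh
Cost = 768.9 × £0.35 = £269.12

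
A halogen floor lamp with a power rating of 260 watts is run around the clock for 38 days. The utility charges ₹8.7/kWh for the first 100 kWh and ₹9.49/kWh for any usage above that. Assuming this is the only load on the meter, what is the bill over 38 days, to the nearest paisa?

₹2171.27

Runtime = 24 h × 38 = 912 h
Energy = 0.26 kW × 912 h = 237.12 kWh
Tier 1 (0–100 kWh): 100 × ₹8.7 = ₹870
Above 100 kWh: 137.12 × ₹9.49 = ₹1301.2688
Bill = ₹2171.27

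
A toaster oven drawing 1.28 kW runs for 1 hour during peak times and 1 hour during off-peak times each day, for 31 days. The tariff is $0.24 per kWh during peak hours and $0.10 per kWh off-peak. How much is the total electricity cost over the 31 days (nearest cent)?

Peak energy = 1.28 kW × 1 h × 31 = 39.68 kWh
Off-peak energy = 1.28 kW × 1 h × 31 = 39.68 kWh
Cost = 39.68 × $0.24 + 39.68 × $0.10 = $9.5232 + $3.968 = $13.49

$13.49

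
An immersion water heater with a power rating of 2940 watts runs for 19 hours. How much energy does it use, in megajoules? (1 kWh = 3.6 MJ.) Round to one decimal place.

Energy = 2.94 kW × 19 h = 55.86 kWh
= 55.86 × 3.6 MJ = 201.1 MJ

201.1 MJ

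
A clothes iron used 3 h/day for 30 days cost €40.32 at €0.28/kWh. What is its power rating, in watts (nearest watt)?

Energy = €40.32 ÷ €0.28/kWh = 144 kWh
Runtime = 3 h/day × 30 days = 90 h
Power = 144 kWh ÷ 90 h = 1.6 kW = 1600 W

1600 W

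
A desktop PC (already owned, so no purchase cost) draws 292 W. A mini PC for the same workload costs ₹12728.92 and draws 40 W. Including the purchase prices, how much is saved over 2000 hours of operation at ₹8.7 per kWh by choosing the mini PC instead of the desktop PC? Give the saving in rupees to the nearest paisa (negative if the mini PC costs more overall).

-₹8344.12

desktop PC: ₹0.00 + (292/1000) kW × 2000 h × ₹8.7 = ₹0.00 + ₹5080.8 = ₹5080.8
mini PC: ₹12728.92 + (40/1000) kW × 2000 h × ₹8.7 = ₹12728.92 + ₹696 = ₹13424.92
Saving = ₹5080.8 − ₹13424.92 = −₹8344.12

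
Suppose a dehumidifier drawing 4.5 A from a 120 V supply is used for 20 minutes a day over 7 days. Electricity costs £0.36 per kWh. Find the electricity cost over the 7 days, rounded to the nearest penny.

Power = 4.5 A × 120 V = 540 W = 0.54 kW
Runtime = 20 min × 7 = 140 min = 2.333333… h
Energy = 0.54 kW × 2.333333… h = 1.26 kWh
Cost = 1.26 kWh × £0.36/kWh = £0.45

£0.45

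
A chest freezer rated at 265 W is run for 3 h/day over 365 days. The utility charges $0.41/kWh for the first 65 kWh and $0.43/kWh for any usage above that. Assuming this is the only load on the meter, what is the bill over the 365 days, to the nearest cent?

Runtime = 3 h/day × 365 days = 1095 h
Energy = 0.265 kW × 1095 h = 290.175 kWh
Tier 1 (0–65 kWh): 65 × $0.41 = $26.65
Above 65 kWh: 225.175 × $0.43 = $96.82525
Bill = $123.48

$123.48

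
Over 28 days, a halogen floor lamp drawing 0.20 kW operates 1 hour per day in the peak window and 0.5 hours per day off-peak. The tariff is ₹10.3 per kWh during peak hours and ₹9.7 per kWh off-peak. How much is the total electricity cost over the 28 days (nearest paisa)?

₹84.84

Peak energy = 0.2 kW × 1 h × 28 = 5.6 kWh
Off-peak energy = 0.2 kW × 0.5 h × 28 = 2.8 kWh
Cost = 5.6 × ₹10.3 + 2.8 × ₹9.7 = ₹57.68 + ₹27.16 = ₹84.84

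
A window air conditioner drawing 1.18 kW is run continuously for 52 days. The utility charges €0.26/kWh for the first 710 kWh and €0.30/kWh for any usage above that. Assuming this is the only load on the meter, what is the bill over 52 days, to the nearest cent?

Runtime = 24 h × 52 = 1248 h
Energy = 1.18 kW × 1248 h = 1472.64 kWh
Tier 1 (0–710 kWh): 710 × €0.26 = €184.6
Above 710 kWh: 762.64 × €0.30 = €228.792
Bill = €413.39

€413.39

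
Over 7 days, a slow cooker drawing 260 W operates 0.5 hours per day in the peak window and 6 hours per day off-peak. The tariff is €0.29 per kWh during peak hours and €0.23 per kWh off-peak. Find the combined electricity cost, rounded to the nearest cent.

Peak energy = 0.26 kW × 0.5 h × 7 = 0.91 kWh
Off-peak energy = 0.26 kW × 6 h × 7 = 10.92 kWh
Cost = 0.91 × €0.29 + 10.92 × €0.23 = €0.2639 + €2.5116 = €2.78

€2.78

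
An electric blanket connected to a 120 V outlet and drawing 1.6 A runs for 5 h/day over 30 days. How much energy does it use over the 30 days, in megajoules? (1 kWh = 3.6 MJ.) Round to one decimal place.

103.7 MJ

Power = 1.6 A × 120 V = 192 W = 0.192 kW
Runtime = 5 h/day × 30 days = 150 h
Energy = 0.192 kW × 150 h = 28.8 kWh
= 28.8 × 3.6 MJ = 103.7 MJ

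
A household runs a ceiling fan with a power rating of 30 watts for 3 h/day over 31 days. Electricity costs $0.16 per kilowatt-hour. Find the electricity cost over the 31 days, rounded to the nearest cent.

Runtime = 3 h/day × 31 days = 93 h
Energy = 0.03 kW × 93 h = 2.79 kWh
Cost = 2.79 kWh × $0.16/kWh = $0.45

$0.45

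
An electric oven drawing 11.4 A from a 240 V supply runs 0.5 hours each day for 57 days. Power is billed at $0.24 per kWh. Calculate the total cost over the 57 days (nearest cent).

$18.71

Power = 11.4 A × 240 V = 2736 W = 2.736 kW
Runtime = 0.5 h/day × 57 days = 28.5 h
Energy = 2.736 kW × 28.5 h = 77.976 kWh
Cost = 77.976 kWh × $0.24/kWh = $18.71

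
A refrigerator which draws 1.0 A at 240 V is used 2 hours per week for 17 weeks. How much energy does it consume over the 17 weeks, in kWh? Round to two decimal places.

8.16 kWh

Power = 1.0 A × 240 V = 240 W = 0.24 kW
Runtime = 2 h/week × 17 weeks = 34 h
Energy = 0.24 kW × 34 h = 8.16 kWh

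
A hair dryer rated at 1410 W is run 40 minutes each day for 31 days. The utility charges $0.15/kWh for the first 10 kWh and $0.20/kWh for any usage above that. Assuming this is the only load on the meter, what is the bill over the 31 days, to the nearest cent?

Runtime = 40 min × 31 = 1240 min = 20.666666… h
Energy = 1.41 kW × 20.666666… h = 29.14 kWh
Tier 1 (0–10 kWh): 10 × $0.15 = $1.5
Above 10 kWh: 19.14 × $0.20 = $3.828
Bill = $5.33

$5.33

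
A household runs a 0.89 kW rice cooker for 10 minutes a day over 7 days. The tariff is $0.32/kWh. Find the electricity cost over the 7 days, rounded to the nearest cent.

Runtime = 10 min × 7 = 70 min = 1.166666… h
Energy = 0.89 kW × 1.166666… h = 1.038333… kWh
Cost = 1.038333… kWh × $0.32/kWh = $0.33

$0.33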